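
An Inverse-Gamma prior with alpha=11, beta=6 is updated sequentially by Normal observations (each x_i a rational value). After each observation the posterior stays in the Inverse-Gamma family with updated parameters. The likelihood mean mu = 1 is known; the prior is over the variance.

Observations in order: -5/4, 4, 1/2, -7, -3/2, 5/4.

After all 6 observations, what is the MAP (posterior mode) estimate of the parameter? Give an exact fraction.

obs 1: x=-5/4 → posterior Inverse-Gamma(23/2, 273/32)
obs 2: x=4 → posterior Inverse-Gamma(12, 417/32)
obs 3: x=1/2 → posterior Inverse-Gamma(25/2, 421/32)
obs 4: x=-7 → posterior Inverse-Gamma(13, 1445/32)
obs 5: x=-3/2 → posterior Inverse-Gamma(27/2, 1545/32)
obs 6: x=5/4 → posterior Inverse-Gamma(14, 773/16)

773/240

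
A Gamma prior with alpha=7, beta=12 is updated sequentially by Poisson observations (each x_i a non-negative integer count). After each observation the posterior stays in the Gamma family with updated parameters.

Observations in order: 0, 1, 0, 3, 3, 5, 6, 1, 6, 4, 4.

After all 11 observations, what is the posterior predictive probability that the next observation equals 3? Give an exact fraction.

4226348851703016915901435341241574857576512070928241625435/27925014455825599855778314937876855825812349975271705673728

obs 1: x=0 → posterior Gamma(7, 13)
obs 2: x=1 → posterior Gamma(8, 14)
obs 3: x=0 → posterior Gamma(8, 15)
obs 4: x=3 → posterior Gamma(11, 16)
obs 5: x=3 → posterior Gamma(14, 17)
obs 6: x=5 → posterior Gamma(19, 18)
obs 7: x=6 → posterior Gamma(25, 19)
obs 8: x=1 → posterior Gamma(26, 20)
obs 9: x=6 → posterior Gamma(32, 21)
obs 10: x=4 → posterior Gamma(36, 22)
obs 11: x=4 → posterior Gamma(40, 23)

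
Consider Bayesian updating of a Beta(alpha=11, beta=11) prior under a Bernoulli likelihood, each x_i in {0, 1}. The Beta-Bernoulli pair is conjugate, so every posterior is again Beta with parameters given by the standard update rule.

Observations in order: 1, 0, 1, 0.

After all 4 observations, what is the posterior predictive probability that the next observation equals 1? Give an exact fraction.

1/2

obs 1: x=1 → posterior Beta(12, 11)
obs 2: x=0 → posterior Beta(12, 12)
obs 3: x=1 → posterior Beta(13, 12)
obs 4: x=0 → posterior Beta(13, 13)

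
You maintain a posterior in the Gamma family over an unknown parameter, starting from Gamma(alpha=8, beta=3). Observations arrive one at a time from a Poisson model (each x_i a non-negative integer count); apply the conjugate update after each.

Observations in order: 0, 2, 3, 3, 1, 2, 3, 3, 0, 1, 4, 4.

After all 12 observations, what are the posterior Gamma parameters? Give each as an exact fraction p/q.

alpha=34, beta=15

obs 1: x=0 → posterior Gamma(8, 4)
obs 2: x=2 → posterior Gamma(10, 5)
obs 3: x=3 → posterior Gamma(13, 6)
obs 4: x=3 → posterior Gamma(16, 7)
obs 5: x=1 → posterior Gamma(17, 8)
obs 6: x=2 → posterior Gamma(19, 9)
obs 7: x=3 → posterior Gamma(22, 10)
obs 8: x=3 → posterior Gamma(25, 11)
obs 9: x=0 → posterior Gamma(25, 12)
obs 10: x=1 → posterior Gamma(26, 13)
obs 11: x=4 → posterior Gamma(30, 14)
obs 12: x=4 → posterior Gamma(34, 15)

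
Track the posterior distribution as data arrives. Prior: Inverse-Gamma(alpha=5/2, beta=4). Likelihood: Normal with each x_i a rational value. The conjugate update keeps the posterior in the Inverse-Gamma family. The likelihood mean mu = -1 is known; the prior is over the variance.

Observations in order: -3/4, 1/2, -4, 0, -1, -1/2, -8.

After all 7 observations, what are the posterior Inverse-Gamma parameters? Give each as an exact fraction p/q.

alpha=6, beta=1113/32

obs 1: x=-3/4 → posterior Inverse-Gamma(3, 129/32)
obs 2: x=1/2 → posterior Inverse-Gamma(7/2, 165/32)
obs 3: x=-4 → posterior Inverse-Gamma(4, 309/32)
obs 4: x=0 → posterior Inverse-Gamma(9/2, 325/32)
obs 5: x=-1 → posterior Inverse-Gamma(5, 325/32)
obs 6: x=-1/2 → posterior Inverse-Gamma(11/2, 329/32)
obs 7: x=-8 → posterior Inverse-Gamma(6, 1113/32)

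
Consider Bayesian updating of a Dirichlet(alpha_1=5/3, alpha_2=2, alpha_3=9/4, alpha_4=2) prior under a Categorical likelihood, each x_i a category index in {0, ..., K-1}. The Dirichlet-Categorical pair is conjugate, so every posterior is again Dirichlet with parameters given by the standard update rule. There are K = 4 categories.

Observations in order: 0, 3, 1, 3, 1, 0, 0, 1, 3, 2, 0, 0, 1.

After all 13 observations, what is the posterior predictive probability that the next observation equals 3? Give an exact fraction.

obs 1: x=0 → posterior Dirichlet(8/3, 2, 9/4, 2)
obs 2: x=3 → posterior Dirichlet(8/3, 2, 9/4, 3)
obs 3: x=1 → posterior Dirichlet(8/3, 3, 9/4, 3)
obs 4: x=3 → posterior Dirichlet(8/3, 3, 9/4, 4)
obs 5: x=1 → posterior Dirichlet(8/3, 4, 9/4, 4)
obs 6: x=0 → posterior Dirichlet(11/3, 4, 9/4, 4)
obs 7: x=0 → posterior Dirichlet(14/3, 4, 9/4, 4)
obs 8: x=1 → posterior Dirichlet(14/3, 5, 9/4, 4)
obs 9: x=3 → posterior Dirichlet(14/3, 5, 9/4, 5)
obs 10: x=2 → posterior Dirichlet(14/3, 5, 13/4, 5)
obs 11: x=0 → posterior Dirichlet(17/3, 5, 13/4, 5)
obs 12: x=0 → posterior Dirichlet(20/3, 5, 13/4, 5)
obs 13: x=1 → posterior Dirichlet(20/3, 6, 13/4, 5)

60/251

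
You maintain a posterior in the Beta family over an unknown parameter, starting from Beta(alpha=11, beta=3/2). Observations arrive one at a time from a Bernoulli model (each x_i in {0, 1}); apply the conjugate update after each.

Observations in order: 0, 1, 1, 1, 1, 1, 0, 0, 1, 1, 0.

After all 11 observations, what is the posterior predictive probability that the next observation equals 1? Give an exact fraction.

obs 1: x=0 → posterior Beta(11, 5/2)
obs 2: x=1 → posterior Beta(12, 5/2)
obs 3: x=1 → posterior Beta(13, 5/2)
obs 4: x=1 → posterior Beta(14, 5/2)
obs 5: x=1 → posterior Beta(15, 5/2)
obs 6: x=1 → posterior Beta(16, 5/2)
obs 7: x=0 → posterior Beta(16, 7/2)
obs 8: x=0 → posterior Beta(16, 9/2)
obs 9: x=1 → posterior Beta(17, 9/2)
obs 10: x=1 → posterior Beta(18, 9/2)
obs 11: x=0 → posterior Beta(18, 11/2)

36/47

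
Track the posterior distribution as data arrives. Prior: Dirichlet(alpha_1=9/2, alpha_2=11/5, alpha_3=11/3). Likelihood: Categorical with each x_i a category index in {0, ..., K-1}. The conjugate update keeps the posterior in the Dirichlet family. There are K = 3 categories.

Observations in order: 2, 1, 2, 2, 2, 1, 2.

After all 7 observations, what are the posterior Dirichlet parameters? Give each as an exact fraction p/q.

obs 1: x=2 → posterior Dirichlet(9/2, 11/5, 14/3)
obs 2: x=1 → posterior Dirichlet(9/2, 16/5, 14/3)
obs 3: x=2 → posterior Dirichlet(9/2, 16/5, 17/3)
obs 4: x=2 → posterior Dirichlet(9/2, 16/5, 20/3)
obs 5: x=2 → posterior Dirichlet(9/2, 16/5, 23/3)
obs 6: x=1 → posterior Dirichlet(9/2, 21/5, 23/3)
obs 7: x=2 → posterior Dirichlet(9/2, 21/5, 26/3)

alpha_1=9/2, alpha_2=21/5, alpha_3=26/3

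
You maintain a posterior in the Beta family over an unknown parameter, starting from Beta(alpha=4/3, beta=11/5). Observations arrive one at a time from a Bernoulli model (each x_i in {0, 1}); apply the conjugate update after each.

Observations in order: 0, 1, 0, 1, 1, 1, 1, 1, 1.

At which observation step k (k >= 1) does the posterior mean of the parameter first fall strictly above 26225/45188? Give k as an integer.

k = 7

obs 1: x=0 → posterior Beta(4/3, 16/5)
obs 2: x=1 → posterior Beta(7/3, 16/5)
obs 3: x=0 → posterior Beta(7/3, 21/5)
obs 4: x=1 → posterior Beta(10/3, 21/5)
obs 5: x=1 → posterior Beta(13/3, 21/5)
obs 6: x=1 → posterior Beta(16/3, 21/5)
obs 7: x=1 → posterior Beta(19/3, 21/5)
obs 8: x=1 → posterior Beta(22/3, 21/5)
obs 9: x=1 → posterior Beta(25/3, 21/5)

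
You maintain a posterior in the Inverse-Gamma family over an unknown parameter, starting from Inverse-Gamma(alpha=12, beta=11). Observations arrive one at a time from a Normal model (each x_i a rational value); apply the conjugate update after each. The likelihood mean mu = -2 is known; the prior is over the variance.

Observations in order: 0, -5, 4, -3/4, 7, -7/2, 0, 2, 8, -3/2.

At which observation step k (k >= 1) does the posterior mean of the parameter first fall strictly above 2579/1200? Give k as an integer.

k = 3

obs 1: x=0 → posterior Inverse-Gamma(25/2, 13)
obs 2: x=-5 → posterior Inverse-Gamma(13, 35/2)
obs 3: x=4 → posterior Inverse-Gamma(27/2, 71/2)
obs 4: x=-3/4 → posterior Inverse-Gamma(14, 1161/32)
obs 5: x=7 → posterior Inverse-Gamma(29/2, 2457/32)
obs 6: x=-7/2 → posterior Inverse-Gamma(15, 2493/32)
obs 7: x=0 → posterior Inverse-Gamma(31/2, 2557/32)
obs 8: x=2 → posterior Inverse-Gamma(16, 2813/32)
obs 9: x=8 → posterior Inverse-Gamma(33/2, 4413/32)
obs 10: x=-3/2 → posterior Inverse-Gamma(17, 4417/32)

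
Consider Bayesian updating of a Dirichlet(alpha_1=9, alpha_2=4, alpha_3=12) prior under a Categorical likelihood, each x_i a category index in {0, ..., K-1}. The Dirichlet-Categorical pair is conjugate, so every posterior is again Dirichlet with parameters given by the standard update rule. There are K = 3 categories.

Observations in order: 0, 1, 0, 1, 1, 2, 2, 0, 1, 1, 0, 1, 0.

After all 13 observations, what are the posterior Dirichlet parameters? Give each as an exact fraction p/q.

alpha_1=14, alpha_2=10, alpha_3=14

obs 1: x=0 → posterior Dirichlet(10, 4, 12)
obs 2: x=1 → posterior Dirichlet(10, 5, 12)
obs 3: x=0 → posterior Dirichlet(11, 5, 12)
obs 4: x=1 → posterior Dirichlet(11, 6, 12)
obs 5: x=1 → posterior Dirichlet(11, 7, 12)
obs 6: x=2 → posterior Dirichlet(11, 7, 13)
obs 7: x=2 → posterior Dirichlet(11, 7, 14)
obs 8: x=0 → posterior Dirichlet(12, 7, 14)
obs 9: x=1 → posterior Dirichlet(12, 8, 14)
obs 10: x=1 → posterior Dirichlet(12, 9, 14)
obs 11: x=0 → posterior Dirichlet(13, 9, 14)
obs 12: x=1 → posterior Dirichlet(13, 10, 14)
obs 13: x=0 → posterior Dirichlet(14, 10, 14)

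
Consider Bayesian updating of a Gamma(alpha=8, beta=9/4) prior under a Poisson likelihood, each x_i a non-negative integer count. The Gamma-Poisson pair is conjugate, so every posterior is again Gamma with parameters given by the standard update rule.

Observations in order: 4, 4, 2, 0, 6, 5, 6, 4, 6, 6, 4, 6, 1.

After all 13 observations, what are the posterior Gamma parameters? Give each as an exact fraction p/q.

obs 1: x=4 → posterior Gamma(12, 13/4)
obs 2: x=4 → posterior Gamma(16, 17/4)
obs 3: x=2 → posterior Gamma(18, 21/4)
obs 4: x=0 → posterior Gamma(18, 25/4)
obs 5: x=6 → posterior Gamma(24, 29/4)
obs 6: x=5 → posterior Gamma(29, 33/4)
obs 7: x=6 → posterior Gamma(35, 37/4)
obs 8: x=4 → posterior Gamma(39, 41/4)
obs 9: x=6 → posterior Gamma(45, 45/4)
obs 10: x=6 → posterior Gamma(51, 49/4)
obs 11: x=4 → posterior Gamma(55, 53/4)
obs 12: x=6 → posterior Gamma(61, 57/4)
obs 13: x=1 → posterior Gamma(62, 61/4)

alpha=62, beta=61/4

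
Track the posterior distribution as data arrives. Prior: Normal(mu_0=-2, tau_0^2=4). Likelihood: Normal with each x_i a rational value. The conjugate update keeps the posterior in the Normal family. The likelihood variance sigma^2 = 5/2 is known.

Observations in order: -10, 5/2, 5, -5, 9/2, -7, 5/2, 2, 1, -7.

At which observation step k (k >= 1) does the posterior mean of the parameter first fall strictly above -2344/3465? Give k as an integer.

k = 9

obs 1: x=-10 → posterior Normal(-90/13, 20/13)
obs 2: x=5/2 → posterior Normal(-10/3, 20/21)
obs 3: x=5 → posterior Normal(-30/29, 20/29)
obs 4: x=-5 → posterior Normal(-70/37, 20/37)
obs 5: x=9/2 → posterior Normal(-34/45, 4/9)
obs 6: x=-7 → posterior Normal(-90/53, 20/53)
obs 7: x=5/2 → posterior Normal(-70/61, 20/61)
obs 8: x=2 → posterior Normal(-18/23, 20/69)
obs 9: x=1 → posterior Normal(-46/77, 20/77)
obs 10: x=-7 → posterior Normal(-6/5, 4/17)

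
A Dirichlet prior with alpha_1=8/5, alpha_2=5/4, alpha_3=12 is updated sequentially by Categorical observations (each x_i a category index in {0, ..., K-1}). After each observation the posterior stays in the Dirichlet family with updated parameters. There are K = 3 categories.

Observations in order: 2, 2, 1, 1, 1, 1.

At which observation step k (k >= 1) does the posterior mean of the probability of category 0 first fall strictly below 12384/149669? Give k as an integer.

obs 1: x=2 → posterior Dirichlet(8/5, 5/4, 13)
obs 2: x=2 → posterior Dirichlet(8/5, 5/4, 14)
obs 3: x=1 → posterior Dirichlet(8/5, 9/4, 14)
obs 4: x=1 → posterior Dirichlet(8/5, 13/4, 14)
obs 5: x=1 → posterior Dirichlet(8/5, 17/4, 14)
obs 6: x=1 → posterior Dirichlet(8/5, 21/4, 14)

k = 5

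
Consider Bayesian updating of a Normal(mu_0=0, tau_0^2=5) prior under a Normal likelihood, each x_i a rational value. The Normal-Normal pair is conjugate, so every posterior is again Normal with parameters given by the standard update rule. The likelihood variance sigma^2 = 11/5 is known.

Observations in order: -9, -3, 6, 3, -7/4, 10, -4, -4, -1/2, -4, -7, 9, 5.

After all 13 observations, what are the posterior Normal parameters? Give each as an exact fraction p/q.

obs 1: x=-9 → posterior Normal(-25/4, 55/36)
obs 2: x=-3 → posterior Normal(-300/61, 55/61)
obs 3: x=6 → posterior Normal(-75/43, 55/86)
obs 4: x=3 → posterior Normal(-25/37, 55/111)
obs 5: x=-7/4 → posterior Normal(-475/544, 55/136)
obs 6: x=10 → posterior Normal(75/92, 55/161)
obs 7: x=-4 → posterior Normal(125/744, 55/186)
obs 8: x=-4 → posterior Normal(-275/844, 55/211)
obs 9: x=-1/2 → posterior Normal(-325/944, 55/236)
obs 10: x=-4 → posterior Normal(-25/36, 55/261)
obs 11: x=-7 → posterior Normal(-1425/1144, 5/26)
obs 12: x=9 → posterior Normal(-525/1244, 55/311)
obs 13: x=5 → posterior Normal(-25/1344, 55/336)

mu_0=-25/1344, tau_0^2=55/336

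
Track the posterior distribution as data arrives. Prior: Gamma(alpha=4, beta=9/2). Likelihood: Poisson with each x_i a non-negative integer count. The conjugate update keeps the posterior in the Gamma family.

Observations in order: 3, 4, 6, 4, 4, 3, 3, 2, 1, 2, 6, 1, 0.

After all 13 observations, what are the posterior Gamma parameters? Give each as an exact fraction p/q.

obs 1: x=3 → posterior Gamma(7, 11/2)
obs 2: x=4 → posterior Gamma(11, 13/2)
obs 3: x=6 → posterior Gamma(17, 15/2)
obs 4: x=4 → posterior Gamma(21, 17/2)
obs 5: x=4 → posterior Gamma(25, 19/2)
obs 6: x=3 → posterior Gamma(28, 21/2)
obs 7: x=3 → posterior Gamma(31, 23/2)
obs 8: x=2 → posterior Gamma(33, 25/2)
obs 9: x=1 → posterior Gamma(34, 27/2)
obs 10: x=2 → posterior Gamma(36, 29/2)
obs 11: x=6 → posterior Gamma(42, 31/2)
obs 12: x=1 → posterior Gamma(43, 33/2)
obs 13: x=0 → posterior Gamma(43, 35/2)

alpha=43, beta=35/2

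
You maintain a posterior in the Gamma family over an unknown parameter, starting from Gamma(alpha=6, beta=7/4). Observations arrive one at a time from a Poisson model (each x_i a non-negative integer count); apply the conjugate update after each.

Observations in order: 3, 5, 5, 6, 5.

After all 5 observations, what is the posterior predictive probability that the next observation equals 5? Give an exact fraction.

obs 1: x=3 → posterior Gamma(9, 11/4)
obs 2: x=5 → posterior Gamma(14, 15/4)
obs 3: x=5 → posterior Gamma(19, 19/4)
obs 4: x=6 → posterior Gamma(25, 23/4)
obs 5: x=5 → posterior Gamma(30, 27/4)

80222413810847034096436412186401899114713135333376/508507766528375922442969666478706045897328683433921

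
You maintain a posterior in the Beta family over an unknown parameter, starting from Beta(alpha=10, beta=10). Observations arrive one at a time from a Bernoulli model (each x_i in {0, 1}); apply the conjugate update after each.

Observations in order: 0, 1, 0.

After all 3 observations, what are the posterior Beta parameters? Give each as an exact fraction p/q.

alpha=11, beta=12

obs 1: x=0 → posterior Beta(10, 11)
obs 2: x=1 → posterior Beta(11, 11)
obs 3: x=0 → posterior Beta(11, 12)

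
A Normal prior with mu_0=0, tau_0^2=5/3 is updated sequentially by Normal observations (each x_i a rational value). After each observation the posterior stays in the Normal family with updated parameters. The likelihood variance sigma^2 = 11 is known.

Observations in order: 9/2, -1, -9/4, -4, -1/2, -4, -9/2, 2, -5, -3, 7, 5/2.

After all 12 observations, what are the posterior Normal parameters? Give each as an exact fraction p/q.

obs 1: x=9/2 → posterior Normal(45/76, 55/38)
obs 2: x=-1 → posterior Normal(35/86, 55/43)
obs 3: x=-9/4 → posterior Normal(25/192, 55/48)
obs 4: x=-4 → posterior Normal(-55/212, 55/53)
obs 5: x=-1/2 → posterior Normal(-65/232, 55/58)
obs 6: x=-4 → posterior Normal(-145/252, 55/63)
obs 7: x=-9/2 → posterior Normal(-235/272, 55/68)
obs 8: x=2 → posterior Normal(-195/292, 55/73)
obs 9: x=-5 → posterior Normal(-295/312, 55/78)
obs 10: x=-3 → posterior Normal(-355/332, 55/83)
obs 11: x=7 → posterior Normal(-215/352, 5/8)
obs 12: x=5/2 → posterior Normal(-55/124, 55/93)

mu_0=-55/124, tau_0^2=55/93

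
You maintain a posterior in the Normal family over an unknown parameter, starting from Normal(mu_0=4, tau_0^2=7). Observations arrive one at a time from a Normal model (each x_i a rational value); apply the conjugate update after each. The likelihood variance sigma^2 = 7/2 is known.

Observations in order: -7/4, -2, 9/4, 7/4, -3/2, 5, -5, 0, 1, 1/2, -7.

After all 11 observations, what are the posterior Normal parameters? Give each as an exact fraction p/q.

obs 1: x=-7/4 → posterior Normal(1/6, 7/3)
obs 2: x=-2 → posterior Normal(-7/10, 7/5)
obs 3: x=9/4 → posterior Normal(1/7, 1)
obs 4: x=7/4 → posterior Normal(1/2, 7/9)
obs 5: x=-3/2 → posterior Normal(3/22, 7/11)
obs 6: x=5 → posterior Normal(23/26, 7/13)
obs 7: x=-5 → posterior Normal(1/10, 7/15)
obs 8: x=0 → posterior Normal(3/34, 7/17)
obs 9: x=1 → posterior Normal(7/38, 7/19)
obs 10: x=1/2 → posterior Normal(3/14, 1/3)
obs 11: x=-7 → posterior Normal(-19/46, 7/23)

mu_0=-19/46, tau_0^2=7/23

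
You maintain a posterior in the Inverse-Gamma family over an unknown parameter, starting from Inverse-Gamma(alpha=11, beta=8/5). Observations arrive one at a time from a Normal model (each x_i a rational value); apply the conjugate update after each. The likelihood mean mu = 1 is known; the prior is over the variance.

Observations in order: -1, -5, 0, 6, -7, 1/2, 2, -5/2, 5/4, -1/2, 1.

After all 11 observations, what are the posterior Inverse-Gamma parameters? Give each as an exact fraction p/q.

obs 1: x=-1 → posterior Inverse-Gamma(23/2, 18/5)
obs 2: x=-5 → posterior Inverse-Gamma(12, 108/5)
obs 3: x=0 → posterior Inverse-Gamma(25/2, 221/10)
obs 4: x=6 → posterior Inverse-Gamma(13, 173/5)
obs 5: x=-7 → posterior Inverse-Gamma(27/2, 333/5)
obs 6: x=1/2 → posterior Inverse-Gamma(14, 2669/40)
obs 7: x=2 → posterior Inverse-Gamma(29/2, 2689/40)
obs 8: x=-5/2 → posterior Inverse-Gamma(15, 1467/20)
obs 9: x=5/4 → posterior Inverse-Gamma(31/2, 11741/160)
obs 10: x=-1/2 → posterior Inverse-Gamma(16, 11921/160)
obs 11: x=1 → posterior Inverse-Gamma(33/2, 11921/160)

alpha=33/2, beta=11921/160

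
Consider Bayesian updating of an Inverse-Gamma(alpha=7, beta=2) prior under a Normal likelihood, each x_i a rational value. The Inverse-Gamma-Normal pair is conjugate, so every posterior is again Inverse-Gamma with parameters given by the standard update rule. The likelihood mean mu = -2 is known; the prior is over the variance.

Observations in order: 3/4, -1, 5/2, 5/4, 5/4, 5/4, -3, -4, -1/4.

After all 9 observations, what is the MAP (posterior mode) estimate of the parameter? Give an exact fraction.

obs 1: x=3/4 → posterior Inverse-Gamma(15/2, 185/32)
obs 2: x=-1 → posterior Inverse-Gamma(8, 201/32)
obs 3: x=5/2 → posterior Inverse-Gamma(17/2, 525/32)
obs 4: x=5/4 → posterior Inverse-Gamma(9, 347/16)
obs 5: x=5/4 → posterior Inverse-Gamma(19/2, 863/32)
obs 6: x=5/4 → posterior Inverse-Gamma(10, 129/4)
obs 7: x=-3 → posterior Inverse-Gamma(21/2, 131/4)
obs 8: x=-4 → posterior Inverse-Gamma(11, 139/4)
obs 9: x=-1/4 → posterior Inverse-Gamma(23/2, 1161/32)

1161/400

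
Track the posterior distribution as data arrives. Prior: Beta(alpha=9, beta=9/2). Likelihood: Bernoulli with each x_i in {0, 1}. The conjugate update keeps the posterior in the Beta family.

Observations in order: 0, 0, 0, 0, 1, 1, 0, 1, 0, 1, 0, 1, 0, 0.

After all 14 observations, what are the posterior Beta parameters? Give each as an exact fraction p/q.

alpha=14, beta=27/2

obs 1: x=0 → posterior Beta(9, 11/2)
obs 2: x=0 → posterior Beta(9, 13/2)
obs 3: x=0 → posterior Beta(9, 15/2)
obs 4: x=0 → posterior Beta(9, 17/2)
obs 5: x=1 → posterior Beta(10, 17/2)
obs 6: x=1 → posterior Beta(11, 17/2)
obs 7: x=0 → posterior Beta(11, 19/2)
obs 8: x=1 → posterior Beta(12, 19/2)
obs 9: x=0 → posterior Beta(12, 21/2)
obs 10: x=1 → posterior Beta(13, 21/2)
obs 11: x=0 → posterior Beta(13, 23/2)
obs 12: x=1 → posterior Beta(14, 23/2)
obs 13: x=0 → posterior Beta(14, 25/2)
obs 14: x=0 → posterior Beta(14, 27/2)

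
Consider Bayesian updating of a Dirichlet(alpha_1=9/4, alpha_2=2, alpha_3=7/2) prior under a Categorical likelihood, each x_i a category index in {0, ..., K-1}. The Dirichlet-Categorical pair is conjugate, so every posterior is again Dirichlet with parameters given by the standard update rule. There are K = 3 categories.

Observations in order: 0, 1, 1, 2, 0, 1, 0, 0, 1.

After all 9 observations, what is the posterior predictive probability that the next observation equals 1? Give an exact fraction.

obs 1: x=0 → posterior Dirichlet(13/4, 2, 7/2)
obs 2: x=1 → posterior Dirichlet(13/4, 3, 7/2)
obs 3: x=1 → posterior Dirichlet(13/4, 4, 7/2)
obs 4: x=2 → posterior Dirichlet(13/4, 4, 9/2)
obs 5: x=0 → posterior Dirichlet(17/4, 4, 9/2)
obs 6: x=1 → posterior Dirichlet(17/4, 5, 9/2)
obs 7: x=0 → posterior Dirichlet(21/4, 5, 9/2)
obs 8: x=0 → posterior Dirichlet(25/4, 5, 9/2)
obs 9: x=1 → posterior Dirichlet(25/4, 6, 9/2)

24/67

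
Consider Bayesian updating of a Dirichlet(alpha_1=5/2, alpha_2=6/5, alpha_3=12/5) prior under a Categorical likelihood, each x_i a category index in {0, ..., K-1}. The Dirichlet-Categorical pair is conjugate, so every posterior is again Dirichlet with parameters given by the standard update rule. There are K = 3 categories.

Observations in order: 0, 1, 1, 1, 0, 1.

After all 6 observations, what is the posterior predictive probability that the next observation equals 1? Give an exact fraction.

obs 1: x=0 → posterior Dirichlet(7/2, 6/5, 12/5)
obs 2: x=1 → posterior Dirichlet(7/2, 11/5, 12/5)
obs 3: x=1 → posterior Dirichlet(7/2, 16/5, 12/5)
obs 4: x=1 → posterior Dirichlet(7/2, 21/5, 12/5)
obs 5: x=0 → posterior Dirichlet(9/2, 21/5, 12/5)
obs 6: x=1 → posterior Dirichlet(9/2, 26/5, 12/5)

52/121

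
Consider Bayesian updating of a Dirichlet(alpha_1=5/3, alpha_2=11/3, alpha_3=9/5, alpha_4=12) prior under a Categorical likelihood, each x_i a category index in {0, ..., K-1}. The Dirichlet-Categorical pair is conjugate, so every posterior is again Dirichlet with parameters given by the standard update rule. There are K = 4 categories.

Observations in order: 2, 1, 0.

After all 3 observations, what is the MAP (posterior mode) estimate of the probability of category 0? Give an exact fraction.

obs 1: x=2 → posterior Dirichlet(5/3, 11/3, 14/5, 12)
obs 2: x=1 → posterior Dirichlet(5/3, 14/3, 14/5, 12)
obs 3: x=0 → posterior Dirichlet(8/3, 14/3, 14/5, 12)

25/272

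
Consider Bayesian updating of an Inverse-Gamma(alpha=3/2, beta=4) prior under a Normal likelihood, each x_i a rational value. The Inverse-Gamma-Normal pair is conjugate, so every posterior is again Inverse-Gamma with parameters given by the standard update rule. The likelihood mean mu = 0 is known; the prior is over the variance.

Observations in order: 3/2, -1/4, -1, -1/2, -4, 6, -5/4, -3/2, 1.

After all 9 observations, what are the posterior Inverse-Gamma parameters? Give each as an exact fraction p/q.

alpha=6, beta=547/16

obs 1: x=3/2 → posterior Inverse-Gamma(2, 41/8)
obs 2: x=-1/4 → posterior Inverse-Gamma(5/2, 165/32)
obs 3: x=-1 → posterior Inverse-Gamma(3, 181/32)
obs 4: x=-1/2 → posterior Inverse-Gamma(7/2, 185/32)
obs 5: x=-4 → posterior Inverse-Gamma(4, 441/32)
obs 6: x=6 → posterior Inverse-Gamma(9/2, 1017/32)
obs 7: x=-5/4 → posterior Inverse-Gamma(5, 521/16)
obs 8: x=-3/2 → posterior Inverse-Gamma(11/2, 539/16)
obs 9: x=1 → posterior Inverse-Gamma(6, 547/16)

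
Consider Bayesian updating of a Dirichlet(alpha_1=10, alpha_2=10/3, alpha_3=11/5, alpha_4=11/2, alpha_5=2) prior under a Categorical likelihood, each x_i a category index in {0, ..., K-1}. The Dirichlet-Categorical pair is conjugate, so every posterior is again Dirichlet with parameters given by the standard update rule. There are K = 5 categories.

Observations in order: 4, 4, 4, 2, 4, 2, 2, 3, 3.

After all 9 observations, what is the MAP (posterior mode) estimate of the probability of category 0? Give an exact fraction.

obs 1: x=4 → posterior Dirichlet(10, 10/3, 11/5, 11/2, 3)
obs 2: x=4 → posterior Dirichlet(10, 10/3, 11/5, 11/2, 4)
obs 3: x=4 → posterior Dirichlet(10, 10/3, 11/5, 11/2, 5)
obs 4: x=2 → posterior Dirichlet(10, 10/3, 16/5, 11/2, 5)
obs 5: x=4 → posterior Dirichlet(10, 10/3, 16/5, 11/2, 6)
obs 6: x=2 → posterior Dirichlet(10, 10/3, 21/5, 11/2, 6)
obs 7: x=2 → posterior Dirichlet(10, 10/3, 26/5, 11/2, 6)
obs 8: x=3 → posterior Dirichlet(10, 10/3, 26/5, 13/2, 6)
obs 9: x=3 → posterior Dirichlet(10, 10/3, 26/5, 15/2, 6)

270/811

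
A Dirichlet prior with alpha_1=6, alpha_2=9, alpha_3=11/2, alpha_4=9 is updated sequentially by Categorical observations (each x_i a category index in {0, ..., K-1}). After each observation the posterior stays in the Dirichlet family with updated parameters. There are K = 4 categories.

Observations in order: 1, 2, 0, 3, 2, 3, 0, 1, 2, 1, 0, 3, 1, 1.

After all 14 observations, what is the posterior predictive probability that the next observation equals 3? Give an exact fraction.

obs 1: x=1 → posterior Dirichlet(6, 10, 11/2, 9)
obs 2: x=2 → posterior Dirichlet(6, 10, 13/2, 9)
obs 3: x=0 → posterior Dirichlet(7, 10, 13/2, 9)
obs 4: x=3 → posterior Dirichlet(7, 10, 13/2, 10)
obs 5: x=2 → posterior Dirichlet(7, 10, 15/2, 10)
obs 6: x=3 → posterior Dirichlet(7, 10, 15/2, 11)
obs 7: x=0 → posterior Dirichlet(8, 10, 15/2, 11)
obs 8: x=1 → posterior Dirichlet(8, 11, 15/2, 11)
obs 9: x=2 → posterior Dirichlet(8, 11, 17/2, 11)
obs 10: x=1 → posterior Dirichlet(8, 12, 17/2, 11)
obs 11: x=0 → posterior Dirichlet(9, 12, 17/2, 11)
obs 12: x=3 → posterior Dirichlet(9, 12, 17/2, 12)
obs 13: x=1 → posterior Dirichlet(9, 13, 17/2, 12)
obs 14: x=1 → posterior Dirichlet(9, 14, 17/2, 12)

8/29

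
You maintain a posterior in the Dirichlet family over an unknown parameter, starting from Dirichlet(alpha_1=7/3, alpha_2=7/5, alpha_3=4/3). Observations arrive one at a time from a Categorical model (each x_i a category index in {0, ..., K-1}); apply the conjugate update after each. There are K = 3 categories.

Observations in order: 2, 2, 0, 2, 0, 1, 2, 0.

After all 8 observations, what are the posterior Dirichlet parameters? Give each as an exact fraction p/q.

obs 1: x=2 → posterior Dirichlet(7/3, 7/5, 7/3)
obs 2: x=2 → posterior Dirichlet(7/3, 7/5, 10/3)
obs 3: x=0 → posterior Dirichlet(10/3, 7/5, 10/3)
obs 4: x=2 → posterior Dirichlet(10/3, 7/5, 13/3)
obs 5: x=0 → posterior Dirichlet(13/3, 7/5, 13/3)
obs 6: x=1 → posterior Dirichlet(13/3, 12/5, 13/3)
obs 7: x=2 → posterior Dirichlet(13/3, 12/5, 16/3)
obs 8: x=0 → posterior Dirichlet(16/3, 12/5, 16/3)

alpha_1=16/3, alpha_2=12/5, alpha_3=16/3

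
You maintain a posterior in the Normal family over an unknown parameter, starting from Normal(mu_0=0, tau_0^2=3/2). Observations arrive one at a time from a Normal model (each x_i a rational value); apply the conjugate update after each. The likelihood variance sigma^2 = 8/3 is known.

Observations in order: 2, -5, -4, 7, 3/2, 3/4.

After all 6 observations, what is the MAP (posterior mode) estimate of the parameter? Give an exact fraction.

obs 1: x=2 → posterior Normal(18/25, 24/25)
obs 2: x=-5 → posterior Normal(-27/34, 12/17)
obs 3: x=-4 → posterior Normal(-63/43, 24/43)
obs 4: x=7 → posterior Normal(0, 6/13)
obs 5: x=3/2 → posterior Normal(27/122, 24/61)
obs 6: x=3/4 → posterior Normal(81/280, 12/35)

81/280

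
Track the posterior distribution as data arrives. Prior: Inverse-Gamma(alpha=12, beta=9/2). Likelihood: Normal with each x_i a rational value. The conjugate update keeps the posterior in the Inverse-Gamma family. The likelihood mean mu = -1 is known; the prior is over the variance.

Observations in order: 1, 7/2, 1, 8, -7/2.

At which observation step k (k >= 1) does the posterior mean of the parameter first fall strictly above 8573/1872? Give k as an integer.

k = 5

obs 1: x=1 → posterior Inverse-Gamma(25/2, 13/2)
obs 2: x=7/2 → posterior Inverse-Gamma(13, 133/8)
obs 3: x=1 → posterior Inverse-Gamma(27/2, 149/8)
obs 4: x=8 → posterior Inverse-Gamma(14, 473/8)
obs 5: x=-7/2 → posterior Inverse-Gamma(29/2, 249/4)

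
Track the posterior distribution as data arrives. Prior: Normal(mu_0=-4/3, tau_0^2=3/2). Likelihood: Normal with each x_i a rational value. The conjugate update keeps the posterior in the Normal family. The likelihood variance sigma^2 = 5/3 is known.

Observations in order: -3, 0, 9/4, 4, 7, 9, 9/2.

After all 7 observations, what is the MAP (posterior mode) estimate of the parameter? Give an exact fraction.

2405/876

obs 1: x=-3 → posterior Normal(-121/57, 15/19)
obs 2: x=0 → posterior Normal(-121/84, 15/28)
obs 3: x=9/4 → posterior Normal(-241/444, 15/37)
obs 4: x=4 → posterior Normal(191/552, 15/46)
obs 5: x=7 → posterior Normal(947/660, 3/11)
obs 6: x=9 → posterior Normal(1919/768, 15/64)
obs 7: x=9/2 → posterior Normal(2405/876, 15/73)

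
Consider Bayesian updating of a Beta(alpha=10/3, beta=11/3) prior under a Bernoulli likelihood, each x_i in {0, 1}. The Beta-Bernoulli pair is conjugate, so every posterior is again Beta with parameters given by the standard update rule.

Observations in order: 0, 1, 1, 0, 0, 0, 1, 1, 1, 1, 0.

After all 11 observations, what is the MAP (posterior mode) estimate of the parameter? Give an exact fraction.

obs 1: x=0 → posterior Beta(10/3, 14/3)
obs 2: x=1 → posterior Beta(13/3, 14/3)
obs 3: x=1 → posterior Beta(16/3, 14/3)
obs 4: x=0 → posterior Beta(16/3, 17/3)
obs 5: x=0 → posterior Beta(16/3, 20/3)
obs 6: x=0 → posterior Beta(16/3, 23/3)
obs 7: x=1 → posterior Beta(19/3, 23/3)
obs 8: x=1 → posterior Beta(22/3, 23/3)
obs 9: x=1 → posterior Beta(25/3, 23/3)
obs 10: x=1 → posterior Beta(28/3, 23/3)
obs 11: x=0 → posterior Beta(28/3, 26/3)

25/48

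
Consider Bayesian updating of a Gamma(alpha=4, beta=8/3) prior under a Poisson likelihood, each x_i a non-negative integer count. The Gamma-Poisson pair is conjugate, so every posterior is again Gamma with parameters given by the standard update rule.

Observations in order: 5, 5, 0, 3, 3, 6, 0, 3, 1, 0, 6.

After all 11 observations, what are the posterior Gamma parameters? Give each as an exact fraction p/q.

alpha=36, beta=41/3

obs 1: x=5 → posterior Gamma(9, 11/3)
obs 2: x=5 → posterior Gamma(14, 14/3)
obs 3: x=0 → posterior Gamma(14, 17/3)
obs 4: x=3 → posterior Gamma(17, 20/3)
obs 5: x=3 → posterior Gamma(20, 23/3)
obs 6: x=6 → posterior Gamma(26, 26/3)
obs 7: x=0 → posterior Gamma(26, 29/3)
obs 8: x=3 → posterior Gamma(29, 32/3)
obs 9: x=1 → posterior Gamma(30, 35/3)
obs 10: x=0 → posterior Gamma(30, 38/3)
obs 11: x=6 → posterior Gamma(36, 41/3)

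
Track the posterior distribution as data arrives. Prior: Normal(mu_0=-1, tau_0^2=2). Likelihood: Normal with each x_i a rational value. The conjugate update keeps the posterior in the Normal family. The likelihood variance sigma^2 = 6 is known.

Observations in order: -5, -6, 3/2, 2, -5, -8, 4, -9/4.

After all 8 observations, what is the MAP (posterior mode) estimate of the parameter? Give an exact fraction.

-87/44

obs 1: x=-5 → posterior Normal(-2, 3/2)
obs 2: x=-6 → posterior Normal(-14/5, 6/5)
obs 3: x=3/2 → posterior Normal(-25/12, 1)
obs 4: x=2 → posterior Normal(-3/2, 6/7)
obs 5: x=-5 → posterior Normal(-31/16, 3/4)
obs 6: x=-8 → posterior Normal(-47/18, 2/3)
obs 7: x=4 → posterior Normal(-39/20, 3/5)
obs 8: x=-9/4 → posterior Normal(-87/44, 6/11)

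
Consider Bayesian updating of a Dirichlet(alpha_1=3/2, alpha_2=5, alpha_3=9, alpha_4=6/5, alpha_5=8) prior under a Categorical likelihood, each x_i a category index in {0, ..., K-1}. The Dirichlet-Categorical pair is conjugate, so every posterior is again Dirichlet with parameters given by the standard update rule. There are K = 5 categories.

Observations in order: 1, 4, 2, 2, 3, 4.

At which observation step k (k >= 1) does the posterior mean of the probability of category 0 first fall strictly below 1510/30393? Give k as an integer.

obs 1: x=1 → posterior Dirichlet(3/2, 6, 9, 6/5, 8)
obs 2: x=4 → posterior Dirichlet(3/2, 6, 9, 6/5, 9)
obs 3: x=2 → posterior Dirichlet(3/2, 6, 10, 6/5, 9)
obs 4: x=2 → posterior Dirichlet(3/2, 6, 11, 6/5, 9)
obs 5: x=3 → posterior Dirichlet(3/2, 6, 11, 11/5, 9)
obs 6: x=4 → posterior Dirichlet(3/2, 6, 11, 11/5, 10)

k = 6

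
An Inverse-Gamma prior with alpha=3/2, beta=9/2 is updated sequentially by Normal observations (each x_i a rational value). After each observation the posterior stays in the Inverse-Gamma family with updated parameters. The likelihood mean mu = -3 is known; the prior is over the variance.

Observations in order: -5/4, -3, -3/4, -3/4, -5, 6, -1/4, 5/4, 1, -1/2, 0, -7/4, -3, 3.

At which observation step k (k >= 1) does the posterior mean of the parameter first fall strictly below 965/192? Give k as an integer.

k = 2

obs 1: x=-5/4 → posterior Inverse-Gamma(2, 193/32)
obs 2: x=-3 → posterior Inverse-Gamma(5/2, 193/32)
obs 3: x=-3/4 → posterior Inverse-Gamma(3, 137/16)
obs 4: x=-3/4 → posterior Inverse-Gamma(7/2, 355/32)
obs 5: x=-5 → posterior Inverse-Gamma(4, 419/32)
obs 6: x=6 → posterior Inverse-Gamma(9/2, 1715/32)
obs 7: x=-1/4 → posterior Inverse-Gamma(5, 459/8)
obs 8: x=5/4 → posterior Inverse-Gamma(11/2, 2125/32)
obs 9: x=1 → posterior Inverse-Gamma(6, 2381/32)
obs 10: x=-1/2 → posterior Inverse-Gamma(13/2, 2481/32)
obs 11: x=0 → posterior Inverse-Gamma(7, 2625/32)
obs 12: x=-7/4 → posterior Inverse-Gamma(15/2, 1325/16)
obs 13: x=-3 → posterior Inverse-Gamma(8, 1325/16)
obs 14: x=3 → posterior Inverse-Gamma(17/2, 1613/16)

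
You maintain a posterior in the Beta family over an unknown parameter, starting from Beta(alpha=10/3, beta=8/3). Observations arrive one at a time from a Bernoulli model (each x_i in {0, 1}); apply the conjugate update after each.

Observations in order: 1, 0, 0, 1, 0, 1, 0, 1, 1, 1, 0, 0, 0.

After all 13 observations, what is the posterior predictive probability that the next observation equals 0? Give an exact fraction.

obs 1: x=1 → posterior Beta(13/3, 8/3)
obs 2: x=0 → posterior Beta(13/3, 11/3)
obs 3: x=0 → posterior Beta(13/3, 14/3)
obs 4: x=1 → posterior Beta(16/3, 14/3)
obs 5: x=0 → posterior Beta(16/3, 17/3)
obs 6: x=1 → posterior Beta(19/3, 17/3)
obs 7: x=0 → posterior Beta(19/3, 20/3)
obs 8: x=1 → posterior Beta(22/3, 20/3)
obs 9: x=1 → posterior Beta(25/3, 20/3)
obs 10: x=1 → posterior Beta(28/3, 20/3)
obs 11: x=0 → posterior Beta(28/3, 23/3)
obs 12: x=0 → posterior Beta(28/3, 26/3)
obs 13: x=0 → posterior Beta(28/3, 29/3)

29/57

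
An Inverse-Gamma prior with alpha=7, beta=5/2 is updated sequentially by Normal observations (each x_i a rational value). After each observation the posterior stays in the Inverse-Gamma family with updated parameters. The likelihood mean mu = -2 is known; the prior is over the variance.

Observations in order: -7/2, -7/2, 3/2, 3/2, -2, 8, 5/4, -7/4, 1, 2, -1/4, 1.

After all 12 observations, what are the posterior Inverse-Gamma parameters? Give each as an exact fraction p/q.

obs 1: x=-7/2 → posterior Inverse-Gamma(15/2, 29/8)
obs 2: x=-7/2 → posterior Inverse-Gamma(8, 19/4)
obs 3: x=3/2 → posterior Inverse-Gamma(17/2, 87/8)
obs 4: x=3/2 → posterior Inverse-Gamma(9, 17)
obs 5: x=-2 → posterior Inverse-Gamma(19/2, 17)
obs 6: x=8 → posterior Inverse-Gamma(10, 67)
obs 7: x=5/4 → posterior Inverse-Gamma(21/2, 2313/32)
obs 8: x=-7/4 → posterior Inverse-Gamma(11, 1157/16)
obs 9: x=1 → posterior Inverse-Gamma(23/2, 1229/16)
obs 10: x=2 → posterior Inverse-Gamma(12, 1357/16)
obs 11: x=-1/4 → posterior Inverse-Gamma(25/2, 2763/32)
obs 12: x=1 → posterior Inverse-Gamma(13, 2907/32)

alpha=13, beta=2907/32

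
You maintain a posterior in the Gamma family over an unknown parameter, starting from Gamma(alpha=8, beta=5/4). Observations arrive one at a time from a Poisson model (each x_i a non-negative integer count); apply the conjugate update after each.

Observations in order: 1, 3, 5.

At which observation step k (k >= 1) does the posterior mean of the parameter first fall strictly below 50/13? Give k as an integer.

obs 1: x=1 → posterior Gamma(9, 9/4)
obs 2: x=3 → posterior Gamma(12, 13/4)
obs 3: x=5 → posterior Gamma(17, 17/4)

k = 2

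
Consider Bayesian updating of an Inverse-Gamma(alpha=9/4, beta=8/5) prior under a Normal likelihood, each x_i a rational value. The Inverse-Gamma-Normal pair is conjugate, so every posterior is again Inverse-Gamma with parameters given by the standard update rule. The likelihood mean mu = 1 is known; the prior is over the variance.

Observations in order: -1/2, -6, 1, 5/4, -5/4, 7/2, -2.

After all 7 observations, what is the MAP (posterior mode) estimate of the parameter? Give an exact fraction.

obs 1: x=-1/2 → posterior Inverse-Gamma(11/4, 109/40)
obs 2: x=-6 → posterior Inverse-Gamma(13/4, 1089/40)
obs 3: x=1 → posterior Inverse-Gamma(15/4, 1089/40)
obs 4: x=5/4 → posterior Inverse-Gamma(17/4, 4361/160)
obs 5: x=-5/4 → posterior Inverse-Gamma(19/4, 2383/80)
obs 6: x=7/2 → posterior Inverse-Gamma(21/4, 2633/80)
obs 7: x=-2 → posterior Inverse-Gamma(23/4, 2993/80)

2993/540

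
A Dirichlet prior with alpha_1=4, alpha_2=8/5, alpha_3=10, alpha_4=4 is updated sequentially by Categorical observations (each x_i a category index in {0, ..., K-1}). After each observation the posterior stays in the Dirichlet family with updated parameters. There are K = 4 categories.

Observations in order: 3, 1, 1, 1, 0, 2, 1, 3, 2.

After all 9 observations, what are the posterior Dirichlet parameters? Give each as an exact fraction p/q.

alpha_1=5, alpha_2=28/5, alpha_3=12, alpha_4=6

obs 1: x=3 → posterior Dirichlet(4, 8/5, 10, 5)
obs 2: x=1 → posterior Dirichlet(4, 13/5, 10, 5)
obs 3: x=1 → posterior Dirichlet(4, 18/5, 10, 5)
obs 4: x=1 → posterior Dirichlet(4, 23/5, 10, 5)
obs 5: x=0 → posterior Dirichlet(5, 23/5, 10, 5)
obs 6: x=2 → posterior Dirichlet(5, 23/5, 11, 5)
obs 7: x=1 → posterior Dirichlet(5, 28/5, 11, 5)
obs 8: x=3 → posterior Dirichlet(5, 28/5, 11, 6)
obs 9: x=2 → posterior Dirichlet(5, 28/5, 12, 6)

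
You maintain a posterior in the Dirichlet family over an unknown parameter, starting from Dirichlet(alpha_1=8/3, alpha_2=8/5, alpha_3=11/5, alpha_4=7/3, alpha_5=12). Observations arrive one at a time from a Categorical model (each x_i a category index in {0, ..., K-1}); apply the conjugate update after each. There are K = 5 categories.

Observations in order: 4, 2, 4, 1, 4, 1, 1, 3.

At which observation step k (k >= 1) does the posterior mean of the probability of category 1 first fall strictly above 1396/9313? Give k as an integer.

k = 7

obs 1: x=4 → posterior Dirichlet(8/3, 8/5, 11/5, 7/3, 13)
obs 2: x=2 → posterior Dirichlet(8/3, 8/5, 16/5, 7/3, 13)
obs 3: x=4 → posterior Dirichlet(8/3, 8/5, 16/5, 7/3, 14)
obs 4: x=1 → posterior Dirichlet(8/3, 13/5, 16/5, 7/3, 14)
obs 5: x=4 → posterior Dirichlet(8/3, 13/5, 16/5, 7/3, 15)
obs 6: x=1 → posterior Dirichlet(8/3, 18/5, 16/5, 7/3, 15)
obs 7: x=1 → posterior Dirichlet(8/3, 23/5, 16/5, 7/3, 15)
obs 8: x=3 → posterior Dirichlet(8/3, 23/5, 16/5, 10/3, 15)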